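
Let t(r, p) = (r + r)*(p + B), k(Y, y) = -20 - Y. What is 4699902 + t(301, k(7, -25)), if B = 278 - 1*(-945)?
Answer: 5419894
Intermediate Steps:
B = 1223 (B = 278 + 945 = 1223)
t(r, p) = 2*r*(1223 + p) (t(r, p) = (r + r)*(p + 1223) = (2*r)*(1223 + p) = 2*r*(1223 + p))
4699902 + t(301, k(7, -25)) = 4699902 + 2*301*(1223 + (-20 - 1*7)) = 4699902 + 2*301*(1223 + (-20 - 7)) = 4699902 + 2*301*(1223 - 27) = 4699902 + 2*301*1196 = 4699902 + 719992 = 5419894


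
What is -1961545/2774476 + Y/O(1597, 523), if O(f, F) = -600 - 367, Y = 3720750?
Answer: -10325028391015/2682918292 ≈ -3848.4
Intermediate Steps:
O(f, F) = -967
-1961545/2774476 + Y/O(1597, 523) = -1961545/2774476 + 3720750/(-967) = -1961545*1/2774476 + 3720750*(-1/967) = -1961545/2774476 - 3720750/967 = -10325028391015/2682918292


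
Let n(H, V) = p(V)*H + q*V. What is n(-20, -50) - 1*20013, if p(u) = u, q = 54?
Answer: -21713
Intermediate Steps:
n(H, V) = 54*V + H*V (n(H, V) = V*H + 54*V = H*V + 54*V = 54*V + H*V)
n(-20, -50) - 1*20013 = -50*(54 - 20) - 1*20013 = -50*34 - 20013 = -1700 - 20013 = -21713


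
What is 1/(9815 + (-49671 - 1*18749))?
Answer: -1/58605 ≈ -1.7063e-5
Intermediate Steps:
1/(9815 + (-49671 - 1*18749)) = 1/(9815 + (-49671 - 18749)) = 1/(9815 - 68420) = 1/(-58605) = -1/58605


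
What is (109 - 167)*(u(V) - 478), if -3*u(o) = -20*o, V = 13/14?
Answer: 574664/21 ≈ 27365.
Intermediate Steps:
V = 13/14 (V = 13*(1/14) = 13/14 ≈ 0.92857)
u(o) = 20*o/3 (u(o) = -(-20)*o/3 = 20*o/3)
(109 - 167)*(u(V) - 478) = (109 - 167)*((20/3)*(13/14) - 478) = -58*(130/21 - 478) = -58*(-9908/21) = 574664/21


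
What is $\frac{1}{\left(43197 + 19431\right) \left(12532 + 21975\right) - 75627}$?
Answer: $\frac{1}{2161028769} \approx 4.6274 \cdot 10^{-10}$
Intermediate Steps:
$\frac{1}{\left(43197 + 19431\right) \left(12532 + 21975\right) - 75627} = \frac{1}{62628 \cdot 34507 - 75627} = \frac{1}{2161104396 - 75627} = \frac{1}{2161028769}$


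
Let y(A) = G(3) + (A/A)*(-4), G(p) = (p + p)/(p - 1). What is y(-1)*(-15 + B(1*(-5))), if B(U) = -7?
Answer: 22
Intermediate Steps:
G(p) = 2*p/(-1 + p) (G(p) = (2*p)/(-1 + p) = 2*p/(-1 + p))
y(A) = -1 (y(A) = 2*3/(-1 + 3) + (A/A)*(-4) = 2*3/2 + 1*(-4) = 2*3*(½) - 4 = 3 - 4 = -1)
y(-1)*(-15 + B(1*(-5))) = -(-15 - 7) = -1*(-22) = 22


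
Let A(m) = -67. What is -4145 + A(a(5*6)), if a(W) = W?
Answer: -4212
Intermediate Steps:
-4145 + A(a(5*6)) = -4145 - 67 = -4212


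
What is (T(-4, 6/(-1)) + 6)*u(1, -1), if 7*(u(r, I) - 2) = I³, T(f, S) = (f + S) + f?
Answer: -104/7 ≈ -14.857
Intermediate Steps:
T(f, S) = S + 2*f (T(f, S) = (S + f) + f = S + 2*f)
u(r, I) = 2 + I³/7
(T(-4, 6/(-1)) + 6)*u(1, -1) = ((6/(-1) + 2*(-4)) + 6)*(2 + (⅐)*(-1)³) = ((6*(-1) - 8) + 6)*(2 + (⅐)*(-1)) = ((-6 - 8) + 6)*(2 - ⅐) = (-14 + 6)*(13/7) = -8*13/7 = -104/7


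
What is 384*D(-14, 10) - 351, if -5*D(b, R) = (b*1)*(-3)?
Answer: -17883/5 ≈ -3576.6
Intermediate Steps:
D(b, R) = 3*b/5 (D(b, R) = -b*1*(-3)/5 = -b*(-3)/5 = -(-3)*b/5 = 3*b/5)
384*D(-14, 10) - 351 = 384*((⅗)*(-14)) - 351 = 384*(-42/5) - 351 = -16128/5 - 351 = -17883/5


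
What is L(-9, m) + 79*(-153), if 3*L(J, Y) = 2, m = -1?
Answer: -36259/3 ≈ -12086.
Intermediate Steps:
L(J, Y) = ⅔ (L(J, Y) = (⅓)*2 = ⅔)
L(-9, m) + 79*(-153) = ⅔ + 79*(-153) = ⅔ - 12087 = -36259/3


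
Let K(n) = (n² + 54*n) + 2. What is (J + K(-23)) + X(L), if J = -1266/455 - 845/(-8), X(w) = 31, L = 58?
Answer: -2100853/3640 ≈ -577.16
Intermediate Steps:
J = 374347/3640 (J = -1266*1/455 - 845*(-⅛) = -1266/455 + 845/8 = 374347/3640 ≈ 102.84)
K(n) = 2 + n² + 54*n
(J + K(-23)) + X(L) = (374347/3640 + (2 + (-23)² + 54*(-23))) + 31 = (374347/3640 + (2 + 529 - 1242)) + 31 = (374347/3640 - 711) + 31 = -2213693/3640 + 31 = -2100853/3640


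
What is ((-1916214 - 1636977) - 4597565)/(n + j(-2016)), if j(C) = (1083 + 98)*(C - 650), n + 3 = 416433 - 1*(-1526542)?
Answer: 4075378/602787 ≈ 6.7609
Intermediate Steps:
n = 1942972 (n = -3 + (416433 - 1*(-1526542)) = -3 + (416433 + 1526542) = -3 + 1942975 = 1942972)
j(C) = -767650 + 1181*C (j(C) = 1181*(-650 + C) = -767650 + 1181*C)
((-1916214 - 1636977) - 4597565)/(n + j(-2016)) = ((-1916214 - 1636977) - 4597565)/(1942972 + (-767650 + 1181*(-2016))) = (-3553191 - 4597565)/(1942972 + (-767650 - 2380896)) = -8150756/(1942972 - 3148546) = -8150756/(-1205574) = -8150756*(-1/1205574) = 4075378/602787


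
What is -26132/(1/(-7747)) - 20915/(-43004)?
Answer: 8705927771331/43004 ≈ 2.0244e+8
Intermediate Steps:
-26132/(1/(-7747)) - 20915/(-43004) = -26132/(-1/7747) - 20915*(-1/43004) = -26132*(-7747) + 20915/43004 = 202444604 + 20915/43004 = 8705927771331/43004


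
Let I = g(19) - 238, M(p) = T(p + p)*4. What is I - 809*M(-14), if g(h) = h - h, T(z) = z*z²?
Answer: 71036434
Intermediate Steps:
T(z) = z³
M(p) = 32*p³ (M(p) = (p + p)³*4 = (2*p)³*4 = (8*p³)*4 = 32*p³)
g(h) = 0
I = -238 (I = 0 - 238 = -238)
I - 809*M(-14) = -238 - 25888*(-14)³ = -238 - 25888*(-2744) = -238 - 809*(-87808) = -238 + 71036672 = 71036434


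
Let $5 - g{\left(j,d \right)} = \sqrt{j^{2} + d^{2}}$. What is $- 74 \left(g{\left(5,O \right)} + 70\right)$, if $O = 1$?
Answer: $-5550 + 74 \sqrt{26} \approx -5172.7$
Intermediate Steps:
$g{\left(j,d \right)} = 5 - \sqrt{d^{2} + j^{2}}$ ($g{\left(j,d \right)} = 5 - \sqrt{j^{2} + d^{2}} = 5 - \sqrt{d^{2} + j^{2}}$)
$- 74 \left(g{\left(5,O \right)} + 70\right) = - 74 \left(\left(5 - \sqrt{1^{2} + 5^{2}}\right) + 70\right) = - 74 \left(\left(5 - \sqrt{1 + 25}\right) + 70\right) = - 74 \left(\left(5 - \sqrt{26}\right) + 70\right) = - 74 \left(75 - \sqrt{26}\right) = -5550 + 74 \sqrt{26}$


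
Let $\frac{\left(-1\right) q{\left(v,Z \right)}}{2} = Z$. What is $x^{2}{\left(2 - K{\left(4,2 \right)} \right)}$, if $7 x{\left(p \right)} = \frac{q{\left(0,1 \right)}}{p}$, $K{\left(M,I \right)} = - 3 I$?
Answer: $\frac{1}{784} \approx 0.0012755$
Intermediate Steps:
$q{\left(v,Z \right)} = - 2 Z$
$x{\left(p \right)} = - \frac{2}{7 p}$ ($x{\left(p \right)} = \frac{\left(-2\right) 1 \frac{1}{p}}{7} = \frac{\left(-2\right) \frac{1}{p}}{7} = - \frac{2}{7 p}$)
$x^{2}{\left(2 - K{\left(4,2 \right)} \right)} = \left(- \frac{2}{7 \left(2 - \left(-3\right) 2\right)}\right)^{2} = \left(- \frac{2}{7 \left(2 - -6\right)}\right)^{2} = \left(- \frac{2}{7 \left(2 + 6\right)}\right)^{2} = \left(- \frac{2}{7 \cdot 8}\right)^{2} = \left(\left(- \frac{2}{7}\right) \frac{1}{8}\right)^{2} = \left(- \frac{1}{28}\right)^{2} = \frac{1}{784}$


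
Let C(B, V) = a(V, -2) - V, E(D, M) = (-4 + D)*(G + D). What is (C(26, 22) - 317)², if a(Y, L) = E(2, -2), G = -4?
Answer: 112225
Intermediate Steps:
E(D, M) = (-4 + D)² (E(D, M) = (-4 + D)*(-4 + D) = (-4 + D)²)
a(Y, L) = 4 (a(Y, L) = 16 + 2² - 8*2 = 16 + 4 - 16 = 4)
C(B, V) = 4 - V
(C(26, 22) - 317)² = ((4 - 1*22) - 317)² = ((4 - 22) - 317)² = (-18 - 317)² = (-335)² = 112225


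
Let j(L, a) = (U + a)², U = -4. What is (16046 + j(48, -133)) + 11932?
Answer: 46747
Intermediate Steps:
j(L, a) = (-4 + a)²
(16046 + j(48, -133)) + 11932 = (16046 + (-4 - 133)²) + 11932 = (16046 + (-137)²) + 11932 = (16046 + 18769) + 11932 = 34815 + 11932 = 46747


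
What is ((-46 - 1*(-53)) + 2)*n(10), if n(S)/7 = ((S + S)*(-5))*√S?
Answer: -6300*√10 ≈ -19922.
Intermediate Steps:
n(S) = -70*S^(3/2) (n(S) = 7*(((S + S)*(-5))*√S) = 7*(((2*S)*(-5))*√S) = 7*((-10*S)*√S) = 7*(-10*S^(3/2)) = -70*S^(3/2))
((-46 - 1*(-53)) + 2)*n(10) = ((-46 - 1*(-53)) + 2)*(-700*√10) = ((-46 + 53) + 2)*(-700*√10) = (7 + 2)*(-700*√10) = 9*(-700*√10) = -6300*√10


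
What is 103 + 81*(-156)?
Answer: -12533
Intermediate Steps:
103 + 81*(-156) = 103 - 12636 = -12533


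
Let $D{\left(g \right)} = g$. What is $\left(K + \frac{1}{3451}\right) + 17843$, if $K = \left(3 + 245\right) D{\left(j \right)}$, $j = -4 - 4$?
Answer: $\frac{54729410}{3451} \approx 15859.0$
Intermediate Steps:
$j = -8$ ($j = -4 - 4 = -8$)
$K = -1984$ ($K = \left(3 + 245\right) \left(-8\right) = 248 \left(-8\right) = -1984$)
$\left(K + \frac{1}{3451}\right) + 17843 = \left(-1984 + \frac{1}{3451}\right) + 17843 = - \frac{6846783}{3451} + 17843 = \frac{54729410}{3451}$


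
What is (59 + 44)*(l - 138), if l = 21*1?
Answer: -12051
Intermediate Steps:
l = 21
(59 + 44)*(l - 138) = (59 + 44)*(21 - 138) = 103*(-117) = -12051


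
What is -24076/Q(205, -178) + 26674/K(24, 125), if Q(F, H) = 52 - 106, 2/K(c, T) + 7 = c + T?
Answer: 51146096/27 ≈ 1.8943e+6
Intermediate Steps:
K(c, T) = 2/(-7 + T + c) (K(c, T) = 2/(-7 + (c + T)) = 2/(-7 + (T + c)) = 2/(-7 + T + c))
Q(F, H) = -54
-24076/Q(205, -178) + 26674/K(24, 125) = -24076/(-54) + 26674/((2/(-7 + 125 + 24))) = -24076*(-1/54) + 26674/((2/142)) = 12038/27 + 26674/((2*(1/142))) = 12038/27 + 26674/(1/71) = 12038/27 + 26674*71 = 12038/27 + 1893854 = 51146096/27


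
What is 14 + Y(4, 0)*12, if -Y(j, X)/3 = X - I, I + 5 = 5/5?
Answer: -130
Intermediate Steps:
I = -4 (I = -5 + 5/5 = -5 + 5*(⅕) = -5 + 1 = -4)
Y(j, X) = -12 - 3*X (Y(j, X) = -3*(X - 1*(-4)) = -3*(X + 4) = -3*(4 + X) = -12 - 3*X)
14 + Y(4, 0)*12 = 14 + (-12 - 3*0)*12 = 14 + (-12 + 0)*12 = 14 - 12*12 = 14 - 144 = -130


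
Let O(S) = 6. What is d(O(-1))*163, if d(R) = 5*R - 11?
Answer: 3097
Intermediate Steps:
d(R) = -11 + 5*R
d(O(-1))*163 = (-11 + 5*6)*163 = (-11 + 30)*163 = 19*163 = 3097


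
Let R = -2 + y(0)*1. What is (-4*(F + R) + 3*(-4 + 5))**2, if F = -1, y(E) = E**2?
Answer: 225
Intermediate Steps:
R = -2 (R = -2 + 0**2*1 = -2 + 0*1 = -2 + 0 = -2)
(-4*(F + R) + 3*(-4 + 5))**2 = (-4*(-1 - 2) + 3*(-4 + 5))**2 = (-4*(-3) + 3*1)**2 = (12 + 3)**2 = 15**2 = 225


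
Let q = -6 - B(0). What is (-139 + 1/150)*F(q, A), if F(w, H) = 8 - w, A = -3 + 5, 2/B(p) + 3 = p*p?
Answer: -83396/45 ≈ -1853.2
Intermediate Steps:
B(p) = 2/(-3 + p²) (B(p) = 2/(-3 + p*p) = 2/(-3 + p²))
A = 2
q = -16/3 (q = -6 - 2/(-3 + 0²) = -6 - 2/(-3 + 0) = -6 - 2/(-3) = -6 - 2*(-1)/3 = -6 - 1*(-⅔) = -6 + ⅔ = -16/3 ≈ -5.3333)
(-139 + 1/150)*F(q, A) = (-139 + 1/150)*(8 - 1*(-16/3)) = (-139 + 1/150)*(8 + 16/3) = -20849/150*40/3 = -83396/45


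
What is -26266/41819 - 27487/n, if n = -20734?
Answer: 604879609/867075146 ≈ 0.69761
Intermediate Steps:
-26266/41819 - 27487/n = -26266/41819 - 27487/(-20734) = -26266*1/41819 - 27487*(-1/20734) = -26266/41819 + 27487/20734 = 604879609/867075146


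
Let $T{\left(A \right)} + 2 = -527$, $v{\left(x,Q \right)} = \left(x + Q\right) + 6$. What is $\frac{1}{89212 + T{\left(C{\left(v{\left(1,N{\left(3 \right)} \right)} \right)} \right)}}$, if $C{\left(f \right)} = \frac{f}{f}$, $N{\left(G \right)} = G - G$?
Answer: $\frac{1}{88683} \approx 1.1276 \cdot 10^{-5}$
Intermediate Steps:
$N{\left(G \right)} = 0$
$v{\left(x,Q \right)} = 6 + Q + x$ ($v{\left(x,Q \right)} = \left(Q + x\right) + 6 = 6 + Q + x$)
$C{\left(f \right)} = 1$
$T{\left(A \right)} = -529$ ($T{\left(A \right)} = -2 - 527 = -529$)
$\frac{1}{89212 + T{\left(C{\left(v{\left(1,N{\left(3 \right)} \right)} \right)} \right)}} = \frac{1}{89212 - 529} = \frac{1}{88683}$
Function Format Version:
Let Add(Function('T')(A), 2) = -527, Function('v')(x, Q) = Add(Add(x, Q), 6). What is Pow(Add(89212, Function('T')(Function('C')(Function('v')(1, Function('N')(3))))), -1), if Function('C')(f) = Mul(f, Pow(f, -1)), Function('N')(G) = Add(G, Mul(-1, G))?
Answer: Rational(1, 88683) ≈ 1.1276e-5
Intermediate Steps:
Function('N')(G) = 0
Function('v')(x, Q) = Add(6, Q, x) (Function('v')(x, Q) = Add(Add(Q, x), 6) = Add(6, Q, x))
Function('C')(f) = 1
Function('T')(A) = -529 (Function('T')(A) = Add(-2, -527) = -529)
Pow(Add(89212, Function('T')(Function('C')(Function('v')(1, Function('N')(3))))), -1) = Pow(Add(89212, -529), -1) = Pow(88683, -1) = Rational(1, 88683)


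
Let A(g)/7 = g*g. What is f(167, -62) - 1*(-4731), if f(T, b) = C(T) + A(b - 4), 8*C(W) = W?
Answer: 281951/8 ≈ 35244.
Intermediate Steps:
C(W) = W/8
A(g) = 7*g² (A(g) = 7*(g*g) = 7*g²)
f(T, b) = 7*(-4 + b)² + T/8 (f(T, b) = T/8 + 7*(b - 4)² = T/8 + 7*(-4 + b)² = 7*(-4 + b)² + T/8)
f(167, -62) - 1*(-4731) = (7*(-4 - 62)² + (⅛)*167) - 1*(-4731) = (7*(-66)² + 167/8) + 4731 = (7*4356 + 167/8) + 4731 = (30492 + 167/8) + 4731 = 244103/8 + 4731 = 281951/8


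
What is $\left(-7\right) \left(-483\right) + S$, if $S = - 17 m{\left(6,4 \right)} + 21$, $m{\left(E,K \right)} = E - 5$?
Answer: $3385$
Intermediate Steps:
$m{\left(E,K \right)} = -5 + E$
$S = 4$ ($S = - 17 \left(-5 + 6\right) + 21 = \left(-17\right) 1 + 21 = -17 + 21 = 4$)
$\left(-7\right) \left(-483\right) + S = \left(-7\right) \left(-483\right) + 4 = 3381 + 4 = 3385$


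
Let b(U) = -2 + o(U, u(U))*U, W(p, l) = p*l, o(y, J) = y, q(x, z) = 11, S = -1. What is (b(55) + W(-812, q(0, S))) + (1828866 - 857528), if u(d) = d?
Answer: 965429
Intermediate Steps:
W(p, l) = l*p
b(U) = -2 + U² (b(U) = -2 + U*U = -2 + U²)
(b(55) + W(-812, q(0, S))) + (1828866 - 857528) = ((-2 + 55²) + 11*(-812)) + (1828866 - 857528) = ((-2 + 3025) - 8932) + 971338 = (3023 - 8932) + 971338 = -5909 + 971338 = 965429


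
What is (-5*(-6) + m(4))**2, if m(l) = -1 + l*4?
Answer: 2025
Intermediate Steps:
m(l) = -1 + 4*l
(-5*(-6) + m(4))**2 = (-5*(-6) + (-1 + 4*4))**2 = (30 + (-1 + 16))**2 = (30 + 15)**2 = 45**2 = 2025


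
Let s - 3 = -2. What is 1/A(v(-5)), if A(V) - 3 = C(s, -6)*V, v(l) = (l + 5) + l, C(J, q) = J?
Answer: -½ ≈ -0.50000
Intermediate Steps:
s = 1 (s = 3 - 2 = 1)
v(l) = 5 + 2*l (v(l) = (5 + l) + l = 5 + 2*l)
A(V) = 3 + V (A(V) = 3 + 1*V = 3 + V)
1/A(v(-5)) = 1/(3 + (5 + 2*(-5))) = 1/(3 + (5 - 10)) = 1/(3 - 5) = 1/(-2) = -½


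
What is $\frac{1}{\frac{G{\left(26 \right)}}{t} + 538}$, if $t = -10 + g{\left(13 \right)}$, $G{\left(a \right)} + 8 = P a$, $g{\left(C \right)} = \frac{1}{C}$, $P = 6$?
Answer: $\frac{129}{67478} \approx 0.0019117$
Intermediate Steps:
$G{\left(a \right)} = -8 + 6 a$
$t = - \frac{129}{13}$ ($t = -10 + \frac{1}{13} = - \frac{129}{13} \approx -9.9231$)
$\frac{1}{\frac{G{\left(26 \right)}}{t} + 538} = \frac{1}{\frac{-8 + 6 \cdot 26}{- \frac{129}{13}} + 538} = \frac{1}{\left(-8 + 156\right) \left(- \frac{13}{129}\right) + 538} = \frac{1}{148 \left(- \frac{13}{129}\right) + 538} = \frac{1}{- \frac{1924}{129} + 538} = \frac{1}{\frac{67478}{129}} = \frac{129}{67478}$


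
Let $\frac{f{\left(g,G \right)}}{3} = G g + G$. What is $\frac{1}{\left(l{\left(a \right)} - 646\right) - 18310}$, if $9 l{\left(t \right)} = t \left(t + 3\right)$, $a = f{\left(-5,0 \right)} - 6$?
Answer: $- \frac{1}{18954} \approx -5.2759 \cdot 10^{-5}$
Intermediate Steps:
$f{\left(g,G \right)} = 3 G + 3 G g$ ($f{\left(g,G \right)} = 3 \left(G g + G\right) = 3 \left(G + G g\right) = 3 G + 3 G g$)
$a = -6$ ($a = 3 \cdot 0 \left(1 - 5\right) - 6 = 3 \cdot 0 \left(-4\right) - 6 = 0 - 6 = -6$)
$l{\left(t \right)} = \frac{t \left(3 + t\right)}{9}$ ($l{\left(t \right)} = \frac{t \left(t + 3\right)}{9} = \frac{t \left(3 + t\right)}{9}$)
$\frac{1}{\left(l{\left(a \right)} - 646\right) - 18310} = \frac{1}{\left(\frac{1}{9} \left(-6\right) \left(3 - 6\right) - 646\right) - 18310} = \frac{1}{\left(\frac{1}{9} \left(-6\right) \left(-3\right) - 646\right) - 18310} = \frac{1}{\left(2 - 646\right) - 18310} = \frac{1}{-644 - 18310} = \frac{1}{-18954} = - \frac{1}{18954}$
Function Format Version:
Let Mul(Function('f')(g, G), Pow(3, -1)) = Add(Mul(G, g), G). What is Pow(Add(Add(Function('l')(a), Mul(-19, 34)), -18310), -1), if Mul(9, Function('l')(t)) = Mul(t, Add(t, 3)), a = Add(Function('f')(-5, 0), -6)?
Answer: Rational(-1, 18954) ≈ -5.2759e-5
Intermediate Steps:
Function('f')(g, G) = Add(Mul(3, G), Mul(3, G, g)) (Function('f')(g, G) = Mul(3, Add(Mul(G, g), G)) = Mul(3, Add(G, Mul(G, g))) = Add(Mul(3, G), Mul(3, G, g)))
a = -6 (a = Add(Mul(3, 0, Add(1, -5)), -6) = Add(Mul(3, 0, -4), -6) = Add(0, -6) = -6)
Function('l')(t) = Mul(Rational(1, 9), t, Add(3, t)) (Function('l')(t) = Mul(Rational(1, 9), Mul(t, Add(t, 3))) = Mul(Rational(1, 9), Mul(t, Add(3, t))) = Mul(Rational(1, 9), t, Add(3, t)))
Pow(Add(Add(Function('l')(a), Mul(-19, 34)), -18310), -1) = Pow(Add(Add(Mul(Rational(1, 9), -6, Add(3, -6)), Mul(-19, 34)), -18310), -1) = Pow(Add(Add(Mul(Rational(1, 9), -6, -3), -646), -18310), -1) = Pow(Add(Add(2, -646), -18310), -1) = Pow(Add(-644, -18310), -1) = Pow(-18954, -1) = Rational(-1, 18954)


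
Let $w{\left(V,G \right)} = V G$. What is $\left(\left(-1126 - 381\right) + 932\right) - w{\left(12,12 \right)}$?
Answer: $-719$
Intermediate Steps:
$w{\left(V,G \right)} = G V$
$\left(\left(-1126 - 381\right) + 932\right) - w{\left(12,12 \right)} = \left(\left(-1126 - 381\right) + 932\right) - 12 \cdot 12 = \left(-1507 + 932\right) - 144 = -575 - 144 = -719$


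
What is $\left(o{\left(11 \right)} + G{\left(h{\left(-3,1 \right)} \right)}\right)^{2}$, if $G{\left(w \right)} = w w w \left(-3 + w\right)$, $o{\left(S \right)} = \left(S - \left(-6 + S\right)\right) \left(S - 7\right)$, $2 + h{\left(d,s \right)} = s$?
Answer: $784$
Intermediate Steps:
$h{\left(d,s \right)} = -2 + s$
$o{\left(S \right)} = -42 + 6 S$ ($o{\left(S \right)} = 6 \left(-7 + S\right) = -42 + 6 S$)
$G{\left(w \right)} = w^{3} \left(-3 + w\right)$ ($G{\left(w \right)} = w^{2} w \left(-3 + w\right) = w^{3} \left(-3 + w\right)$)
$\left(o{\left(11 \right)} + G{\left(h{\left(-3,1 \right)} \right)}\right)^{2} = \left(\left(-42 + 6 \cdot 11\right) + \left(-2 + 1\right)^{3} \left(-3 + \left(-2 + 1\right)\right)\right)^{2} = \left(\left(-42 + 66\right) + \left(-1\right)^{3} \left(-3 - 1\right)\right)^{2} = \left(24 - -4\right)^{2} = \left(24 + 4\right)^{2} = 28^{2} = 784$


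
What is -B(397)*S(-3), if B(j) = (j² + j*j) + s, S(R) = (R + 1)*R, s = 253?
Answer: -1892826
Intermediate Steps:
S(R) = R*(1 + R) (S(R) = (1 + R)*R = R*(1 + R))
B(j) = 253 + 2*j² (B(j) = (j² + j*j) + 253 = (j² + j²) + 253 = 2*j² + 253 = 253 + 2*j²)
-B(397)*S(-3) = -(253 + 2*397²)*(-3*(1 - 3)) = -(253 + 2*157609)*(-3*(-2)) = -(253 + 315218)*6 = -315471*6 = -1*1892826 = -1892826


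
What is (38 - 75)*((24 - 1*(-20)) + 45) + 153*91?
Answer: 10630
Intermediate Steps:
(38 - 75)*((24 - 1*(-20)) + 45) + 153*91 = -37*((24 + 20) + 45) + 13923 = -37*(44 + 45) + 13923 = -37*89 + 13923 = -3293 + 13923 = 10630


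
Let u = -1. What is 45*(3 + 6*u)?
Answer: -135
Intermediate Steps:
45*(3 + 6*u) = 45*(3 + 6*(-1)) = 45*(3 - 6) = 45*(-3) = -135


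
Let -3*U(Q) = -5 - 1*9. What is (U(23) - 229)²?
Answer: 452929/9 ≈ 50325.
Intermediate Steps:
U(Q) = 14/3 (U(Q) = -(-5 - 1*9)/3 = -(-5 - 9)/3 = -⅓*(-14) = 14/3)
(U(23) - 229)² = (14/3 - 229)² = (-673/3)² = 452929/9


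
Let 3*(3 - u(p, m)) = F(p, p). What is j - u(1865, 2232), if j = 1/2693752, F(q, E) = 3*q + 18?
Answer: 5031928737/2693752 ≈ 1868.0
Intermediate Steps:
F(q, E) = 18 + 3*q
u(p, m) = -3 - p (u(p, m) = 3 - (18 + 3*p)/3 = 3 + (-6 - p) = -3 - p)
j = 1/2693752 ≈ 3.7123e-7
j - u(1865, 2232) = 1/2693752 - (-3 - 1*1865) = 1/2693752 - (-3 - 1865) = 1/2693752 - 1*(-1868) = 1/2693752 + 1868 = 5031928737/2693752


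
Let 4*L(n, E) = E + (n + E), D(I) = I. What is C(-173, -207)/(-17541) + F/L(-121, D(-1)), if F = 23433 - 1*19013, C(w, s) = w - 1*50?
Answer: -103365817/719181 ≈ -143.73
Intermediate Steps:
L(n, E) = E/2 + n/4 (L(n, E) = (E + (n + E))/4 = (E + (E + n))/4 = (n + 2*E)/4 = E/2 + n/4)
C(w, s) = -50 + w (C(w, s) = w - 50 = -50 + w)
F = 4420 (F = 23433 - 19013 = 4420)
C(-173, -207)/(-17541) + F/L(-121, D(-1)) = (-50 - 173)/(-17541) + 4420/((1/2)*(-1) + (1/4)*(-121)) = -223*(-1/17541) + 4420/(-1/2 - 121/4) = 223/17541 + 4420/(-123/4) = 223/17541 + 4420*(-4/123) = 223/17541 - 17680/123 = -103365817/719181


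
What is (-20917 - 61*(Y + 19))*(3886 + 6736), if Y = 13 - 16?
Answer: -232547446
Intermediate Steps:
Y = -3
(-20917 - 61*(Y + 19))*(3886 + 6736) = (-20917 - 61*(-3 + 19))*(3886 + 6736) = (-20917 - 61*16)*10622 = (-20917 - 976)*10622 = -21893*10622 = -232547446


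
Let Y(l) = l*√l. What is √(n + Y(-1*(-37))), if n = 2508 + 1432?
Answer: √(3940 + 37*√37) ≈ 64.537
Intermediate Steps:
Y(l) = l^(3/2)
n = 3940
√(n + Y(-1*(-37))) = √(3940 + (-1*(-37))^(3/2)) = √(3940 + 37^(3/2)) = √(3940 + 37*√37)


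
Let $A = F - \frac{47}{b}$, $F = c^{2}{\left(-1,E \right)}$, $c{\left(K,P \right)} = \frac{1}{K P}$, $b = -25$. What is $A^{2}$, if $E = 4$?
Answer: $\frac{603729}{160000} \approx 3.7733$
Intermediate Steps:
$c{\left(K,P \right)} = \frac{1}{K P}$
$F = \frac{1}{16}$ ($F = \left(\frac{1}{\left(-1\right) 4}\right)^{2} = \left(\left(-1\right) \frac{1}{4}\right)^{2} = \left(- \frac{1}{4}\right)^{2} = \frac{1}{16} \approx 0.0625$)
$A = \frac{777}{400}$ ($A = \frac{1}{16} - \frac{47}{-25} = \frac{1}{16} - 47 \left(- \frac{1}{25}\right) = \frac{1}{16} - - \frac{47}{25} = \frac{1}{16} + \frac{47}{25} = \frac{777}{400} \approx 1.9425$)
$A^{2} = \left(\frac{777}{400}\right)^{2} = \frac{603729}{160000}$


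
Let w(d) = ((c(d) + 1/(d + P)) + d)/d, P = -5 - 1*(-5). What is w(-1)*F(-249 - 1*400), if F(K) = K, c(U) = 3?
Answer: 649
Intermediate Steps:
P = 0 (P = -5 + 5 = 0)
w(d) = (3 + d + 1/d)/d (w(d) = ((3 + 1/(d + 0)) + d)/d = ((3 + 1/d) + d)/d = (3 + d + 1/d)/d)
w(-1)*F(-249 - 1*400) = (1 + (-1)⁻² + 3/(-1))*(-249 - 1*400) = (1 + 1 + 3*(-1))*(-249 - 400) = (1 + 1 - 3)*(-649) = -1*(-649) = 649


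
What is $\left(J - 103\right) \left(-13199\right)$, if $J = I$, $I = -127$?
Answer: $3035770$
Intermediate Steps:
$J = -127$
$\left(J - 103\right) \left(-13199\right) = \left(-127 - 103\right) \left(-13199\right) = \left(-230\right) \left(-13199\right) = 3035770$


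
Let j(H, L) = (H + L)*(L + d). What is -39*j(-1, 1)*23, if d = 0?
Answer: 0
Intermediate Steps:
j(H, L) = L*(H + L) (j(H, L) = (H + L)*(L + 0) = (H + L)*L = L*(H + L))
-39*j(-1, 1)*23 = -39*(-1 + 1)*23 = -39*0*23 = 0*23 = 0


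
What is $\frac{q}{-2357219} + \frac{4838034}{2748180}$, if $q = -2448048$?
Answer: $\frac{3021997036681}{1079677018570} \approx 2.799$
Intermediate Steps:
$\frac{q}{-2357219} + \frac{4838034}{2748180} = - \frac{2448048}{-2357219} + \frac{4838034}{2748180} = \left(-2448048\right) \left(- \frac{1}{2357219}\right) + 4838034 \cdot \frac{1}{2748180} = \frac{2448048}{2357219} + \frac{806339}{458030} = \frac{3021997036681}{1079677018570}$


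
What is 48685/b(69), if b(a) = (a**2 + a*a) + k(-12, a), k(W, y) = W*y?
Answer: 6955/1242 ≈ 5.5998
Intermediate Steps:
b(a) = -12*a + 2*a**2 (b(a) = (a**2 + a*a) - 12*a = (a**2 + a**2) - 12*a = 2*a**2 - 12*a = -12*a + 2*a**2)
48685/b(69) = 48685/((2*69*(-6 + 69))) = 48685/((2*69*63)) = 48685/8694 = 48685*(1/8694) = 6955/1242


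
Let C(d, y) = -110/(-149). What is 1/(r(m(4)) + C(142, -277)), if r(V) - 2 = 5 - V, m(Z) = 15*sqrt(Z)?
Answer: -149/3317 ≈ -0.044920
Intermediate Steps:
C(d, y) = 110/149 (C(d, y) = -110*(-1/149) = 110/149)
r(V) = 7 - V (r(V) = 2 + (5 - V) = 7 - V)
1/(r(m(4)) + C(142, -277)) = 1/((7 - 15*sqrt(4)) + 110/149) = 1/((7 - 15*2) + 110/149) = 1/((7 - 1*30) + 110/149) = 1/((7 - 30) + 110/149) = 1/(-23 + 110/149) = 1/(-3317/149) = -149/3317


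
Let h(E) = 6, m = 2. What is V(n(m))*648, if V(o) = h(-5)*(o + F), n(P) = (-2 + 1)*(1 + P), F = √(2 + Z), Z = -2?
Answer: -11664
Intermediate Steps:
F = 0 (F = √(2 - 2) = √0 = 0)
n(P) = -1 - P (n(P) = -(1 + P) = -1 - P)
V(o) = 6*o (V(o) = 6*(o + 0) = 6*o)
V(n(m))*648 = (6*(-1 - 1*2))*648 = (6*(-1 - 2))*648 = (6*(-3))*648 = -18*648 = -11664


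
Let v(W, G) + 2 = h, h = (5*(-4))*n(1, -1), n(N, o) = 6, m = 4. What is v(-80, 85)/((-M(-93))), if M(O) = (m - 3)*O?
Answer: -122/93 ≈ -1.3118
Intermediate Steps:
M(O) = O (M(O) = (4 - 3)*O = 1*O = O)
h = -120 (h = (5*(-4))*6 = -20*6 = -120)
v(W, G) = -122 (v(W, G) = -2 - 120 = -122)
v(-80, 85)/((-M(-93))) = -122/((-1*(-93))) = -122/93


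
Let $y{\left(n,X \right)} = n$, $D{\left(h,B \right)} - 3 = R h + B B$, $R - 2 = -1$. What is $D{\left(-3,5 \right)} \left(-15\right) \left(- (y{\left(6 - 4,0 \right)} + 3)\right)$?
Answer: $1875$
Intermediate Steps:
$R = 1$ ($R = 2 - 1 = 1$)
$D{\left(h,B \right)} = 3 + h + B^{2}$ ($D{\left(h,B \right)} = 3 + \left(1 h + B B\right) = 3 + \left(h + B^{2}\right) = 3 + h + B^{2}$)
$D{\left(-3,5 \right)} \left(-15\right) \left(- (y{\left(6 - 4,0 \right)} + 3)\right) = \left(3 - 3 + 5^{2}\right) \left(-15\right) \left(- (\left(6 - 4\right) + 3)\right) = \left(3 - 3 + 25\right) \left(-15\right) \left(- (\left(6 - 4\right) + 3)\right) = 25 \left(-15\right) \left(- (2 + 3)\right) = - 375 \left(\left(-1\right) 5\right) = \left(-375\right) \left(-5\right) = 1875$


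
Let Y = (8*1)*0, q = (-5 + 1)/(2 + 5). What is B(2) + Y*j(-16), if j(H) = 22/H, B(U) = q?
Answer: -4/7 ≈ -0.57143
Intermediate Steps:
q = -4/7 ≈ -0.57143
B(U) = -4/7
Y = 0 (Y = 8*0 = 0)
B(2) + Y*j(-16) = -4/7 + 0*(22/(-16)) = -4/7 + 0*(22*(-1/16)) = -4/7 + 0*(-11/8) = -4/7 + 0 = -4/7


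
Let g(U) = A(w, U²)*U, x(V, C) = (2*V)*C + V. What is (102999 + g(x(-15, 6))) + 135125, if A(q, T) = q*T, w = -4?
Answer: 29897624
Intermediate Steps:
x(V, C) = V + 2*C*V (x(V, C) = 2*C*V + V = V + 2*C*V)
A(q, T) = T*q
g(U) = -4*U³ (g(U) = (U²*(-4))*U = (-4*U²)*U = -4*U³)
(102999 + g(x(-15, 6))) + 135125 = (102999 - 4*(-3375*(1 + 2*6)³)) + 135125 = (102999 - 4*(-3375*(1 + 12)³)) + 135125 = (102999 - 4*(-15*13)³) + 135125 = (102999 - 4*(-195)³) + 135125 = (102999 - 4*(-7414875)) + 135125 = (102999 + 29659500) + 135125 = 29762499 + 135125 = 29897624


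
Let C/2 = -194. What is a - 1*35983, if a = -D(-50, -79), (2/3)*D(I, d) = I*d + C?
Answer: -41326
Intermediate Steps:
C = -388 (C = 2*(-194) = -388)
D(I, d) = -582 + 3*I*d/2 (D(I, d) = 3*(I*d - 388)/2 = 3*(-388 + I*d)/2 = -582 + 3*I*d/2)
a = -5343 (a = -(-582 + (3/2)*(-50)*(-79)) = -(-582 + 5925) = -1*5343 = -5343)
a - 1*35983 = -5343 - 1*35983 = -5343 - 35983 = -41326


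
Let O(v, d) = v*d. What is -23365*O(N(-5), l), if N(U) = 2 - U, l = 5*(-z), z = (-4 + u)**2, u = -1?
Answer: 20444375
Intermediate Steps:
z = 25 (z = (-4 - 1)**2 = (-5)**2 = 25)
l = -125 (l = 5*(-1*25) = 5*(-25) = -125)
O(v, d) = d*v
-23365*O(N(-5), l) = -(-2920625)*(2 - 1*(-5)) = -(-2920625)*(2 + 5) = -(-2920625)*7 = -23365*(-875) = 20444375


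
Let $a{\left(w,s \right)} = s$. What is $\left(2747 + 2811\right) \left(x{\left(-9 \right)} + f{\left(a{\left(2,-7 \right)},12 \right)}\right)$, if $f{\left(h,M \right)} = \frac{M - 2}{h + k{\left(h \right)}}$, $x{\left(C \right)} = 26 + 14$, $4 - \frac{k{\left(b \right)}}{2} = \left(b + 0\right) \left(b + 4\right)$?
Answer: $\frac{9059540}{41} \approx 2.2096 \cdot 10^{5}$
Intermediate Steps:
$k{\left(b \right)} = 8 - 2 b \left(4 + b\right)$ ($k{\left(b \right)} = 8 - 2 \left(b + 0\right) \left(b + 4\right) = 8 - 2 b \left(4 + b\right)$)
$x{\left(C \right)} = 40$
$f{\left(h,M \right)} = \frac{-2 + M}{8 - 7 h - 2 h^{2}}$ ($f{\left(h,M \right)} = \frac{M - 2}{h - \left(-8 + 2 h^{2} + 8 h\right)} = \frac{-2 + M}{8 - 7 h - 2 h^{2}}$)
$\left(2747 + 2811\right) \left(x{\left(-9 \right)} + f{\left(a{\left(2,-7 \right)},12 \right)}\right) = \left(2747 + 2811\right) \left(40 + \frac{2 - 12}{-8 + 2 \left(-7\right)^{2} + 7 \left(-7\right)}\right) = 5558 \left(40 + \frac{2 - 12}{-8 + 2 \cdot 49 - 49}\right) = 5558 \left(40 + \frac{1}{-8 + 98 - 49} \left(-10\right)\right) = 5558 \left(40 + \frac{1}{41} \left(-10\right)\right) = 5558 \left(40 - \frac{10}{41}\right) = 5558 \cdot \frac{1630}{41} = \frac{9059540}{41}$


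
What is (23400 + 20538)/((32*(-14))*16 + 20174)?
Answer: 21969/6503 ≈ 3.3783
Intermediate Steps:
(23400 + 20538)/((32*(-14))*16 + 20174) = 43938/(-448*16 + 20174) = 43938/(-7168 + 20174) = 43938/13006 = 43938*(1/13006) = 21969/6503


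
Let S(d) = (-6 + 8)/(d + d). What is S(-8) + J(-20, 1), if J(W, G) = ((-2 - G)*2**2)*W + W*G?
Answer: 1759/8 ≈ 219.88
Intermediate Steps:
S(d) = 1/d (S(d) = 2/((2*d)) = 2*(1/(2*d)) = 1/d)
J(W, G) = G*W + W*(-8 - 4*G) (J(W, G) = ((-2 - G)*4)*W + G*W = (-8 - 4*G)*W + G*W = W*(-8 - 4*G) + G*W = G*W + W*(-8 - 4*G))
S(-8) + J(-20, 1) = 1/(-8) - 1*(-20)*(8 + 3*1) = -1/8 - 1*(-20)*(8 + 3) = -1/8 - 1*(-20)*11 = -1/8 + 220 = 1759/8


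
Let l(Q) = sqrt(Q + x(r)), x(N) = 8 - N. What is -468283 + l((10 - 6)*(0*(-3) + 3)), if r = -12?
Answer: -468283 + 4*sqrt(2) ≈ -4.6828e+5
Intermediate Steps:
l(Q) = sqrt(20 + Q) (l(Q) = sqrt(Q + (8 - 1*(-12))) = sqrt(Q + (8 + 12)) = sqrt(Q + 20) = sqrt(20 + Q))
-468283 + l((10 - 6)*(0*(-3) + 3)) = -468283 + sqrt(20 + (10 - 6)*(0*(-3) + 3)) = -468283 + sqrt(20 + 4*(0 + 3)) = -468283 + sqrt(20 + 4*3) = -468283 + sqrt(20 + 12) = -468283 + sqrt(32) = -468283 + 4*sqrt(2)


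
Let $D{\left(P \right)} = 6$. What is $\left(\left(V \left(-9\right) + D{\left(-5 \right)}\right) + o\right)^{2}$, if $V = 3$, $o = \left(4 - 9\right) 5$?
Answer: $2116$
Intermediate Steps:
$o = -25$ ($o = \left(-5\right) 5 = -25$)
$\left(\left(V \left(-9\right) + D{\left(-5 \right)}\right) + o\right)^{2} = \left(\left(3 \left(-9\right) + 6\right) - 25\right)^{2} = \left(\left(-27 + 6\right) - 25\right)^{2} = \left(-21 - 25\right)^{2} = \left(-46\right)^{2} = 2116$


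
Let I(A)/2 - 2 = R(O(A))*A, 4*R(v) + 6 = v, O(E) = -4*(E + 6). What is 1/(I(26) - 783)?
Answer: -1/2521 ≈ -0.00039667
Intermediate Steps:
O(E) = -24 - 4*E (O(E) = -4*(6 + E) = -24 - 4*E)
R(v) = -3/2 + v/4
I(A) = 4 + 2*A*(-15/2 - A) (I(A) = 4 + 2*((-3/2 + (-24 - 4*A)/4)*A) = 4 + 2*((-3/2 + (-6 - A))*A) = 4 + 2*((-15/2 - A)*A) = 4 + 2*(A*(-15/2 - A)) = 4 + 2*A*(-15/2 - A))
1/(I(26) - 783) = 1/((4 - 1*26*(15 + 2*26)) - 783) = 1/((4 - 1*26*(15 + 52)) - 783) = 1/((4 - 1*26*67) - 783) = 1/((4 - 1742) - 783) = 1/(-1738 - 783) = 1/(-2521) = -1/2521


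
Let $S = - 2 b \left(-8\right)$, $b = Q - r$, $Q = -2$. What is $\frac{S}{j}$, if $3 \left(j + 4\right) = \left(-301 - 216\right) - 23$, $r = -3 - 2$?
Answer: $- \frac{6}{23} \approx -0.26087$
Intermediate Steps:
$r = -5$ ($r = -3 - 2 = -5$)
$b = 3$ ($b = -2 - -5 = -2 + 5 = 3$)
$S = 48$ ($S = \left(-2\right) 3 \left(-8\right) = \left(-6\right) \left(-8\right) = 48$)
$j = -184$ ($j = -4 + \frac{\left(-301 - 216\right) - 23}{3} = -4 + \frac{-517 - 23}{3} = -4 + \frac{1}{3} \left(-540\right) = -4 - 180 = -184$)
$\frac{S}{j} = \frac{48}{-184} = 48 \left(- \frac{1}{184}\right) = - \frac{6}{23}$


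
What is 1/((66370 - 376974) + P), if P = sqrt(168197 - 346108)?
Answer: -310604/96475022727 - I*sqrt(177911)/96475022727 ≈ -3.2195e-6 - 4.3721e-9*I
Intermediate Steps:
P = I*sqrt(177911) (P = sqrt(-177911) = I*sqrt(177911) ≈ 421.79*I)
1/((66370 - 376974) + P) = 1/((66370 - 376974) + I*sqrt(177911)) = 1/(-310604 + I*sqrt(177911))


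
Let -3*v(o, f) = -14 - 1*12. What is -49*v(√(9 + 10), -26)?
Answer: -1274/3 ≈ -424.67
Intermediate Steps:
v(o, f) = 26/3 (v(o, f) = -(-14 - 1*12)/3 = -(-14 - 12)/3 = -⅓*(-26) = 26/3)
-49*v(√(9 + 10), -26) = -49*26/3 = -1274/3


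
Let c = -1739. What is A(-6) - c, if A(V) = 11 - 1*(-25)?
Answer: 1775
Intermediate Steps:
A(V) = 36 (A(V) = 11 + 25 = 36)
A(-6) - c = 36 - 1*(-1739) = 36 + 1739 = 1775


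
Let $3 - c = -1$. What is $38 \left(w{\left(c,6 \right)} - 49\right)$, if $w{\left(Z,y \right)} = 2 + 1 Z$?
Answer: $-1634$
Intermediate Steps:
$c = 4$ ($c = 3 - -1 = 3 + 1 = 4$)
$w{\left(Z,y \right)} = 2 + Z$
$38 \left(w{\left(c,6 \right)} - 49\right) = 38 \left(\left(2 + 4\right) - 49\right) = 38 \left(6 - 49\right) = 38 \left(-43\right) = -1634$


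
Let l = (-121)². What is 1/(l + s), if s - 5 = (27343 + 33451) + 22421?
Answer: 1/97861 ≈ 1.0219e-5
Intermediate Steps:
s = 83220 (s = 5 + ((27343 + 33451) + 22421) = 5 + (60794 + 22421) = 5 + 83215 = 83220)
l = 14641
1/(l + s) = 1/(14641 + 83220) = 1/97861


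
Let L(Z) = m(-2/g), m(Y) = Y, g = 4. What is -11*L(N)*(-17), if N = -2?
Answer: -187/2 ≈ -93.500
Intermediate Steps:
L(Z) = -½ (L(Z) = -2/4 = -2*¼ = -½)
-11*L(N)*(-17) = -11*(-½)*(-17) = (11/2)*(-17) = -187/2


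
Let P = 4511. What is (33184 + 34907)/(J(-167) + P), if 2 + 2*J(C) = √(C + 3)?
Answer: 2496670/165367 - 22697*I*√41/6780047 ≈ 15.098 - 0.021435*I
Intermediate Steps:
J(C) = -1 + √(3 + C)/2 (J(C) = -1 + √(C + 3)/2 = -1 + √(3 + C)/2)
(33184 + 34907)/(J(-167) + P) = (33184 + 34907)/((-1 + √(3 - 167)/2) + 4511) = 68091/((-1 + √(-164)/2) + 4511) = 68091/((-1 + (2*I*√41)/2) + 4511) = 68091/((-1 + I*√41) + 4511) = 68091/(4510 + I*√41)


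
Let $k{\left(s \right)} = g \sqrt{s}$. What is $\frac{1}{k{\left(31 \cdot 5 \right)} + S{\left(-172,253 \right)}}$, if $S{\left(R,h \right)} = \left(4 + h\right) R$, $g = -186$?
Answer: $- \frac{11051}{487157809} + \frac{93 \sqrt{155}}{974315618} \approx -2.1496 \cdot 10^{-5}$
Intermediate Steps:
$S{\left(R,h \right)} = R \left(4 + h\right)$
$k{\left(s \right)} = - 186 \sqrt{s}$
$\frac{1}{k{\left(31 \cdot 5 \right)} + S{\left(-172,253 \right)}} = \frac{1}{- 186 \sqrt{31 \cdot 5} - 172 \left(4 + 253\right)} = \frac{1}{- 186 \sqrt{155} - 44204} = \frac{1}{-44204 - 186 \sqrt{155}}$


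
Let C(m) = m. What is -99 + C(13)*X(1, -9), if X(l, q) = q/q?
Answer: -86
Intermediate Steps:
X(l, q) = 1
-99 + C(13)*X(1, -9) = -99 + 13*1 = -99 + 13 = -86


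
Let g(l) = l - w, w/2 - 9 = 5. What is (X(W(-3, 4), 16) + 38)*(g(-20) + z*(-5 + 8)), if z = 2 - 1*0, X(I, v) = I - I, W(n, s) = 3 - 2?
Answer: -1596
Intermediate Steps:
w = 28 (w = 18 + 2*5 = 18 + 10 = 28)
W(n, s) = 1
X(I, v) = 0
z = 2 (z = 2 + 0 = 2)
g(l) = -28 + l (g(l) = l - 1*28 = l - 28 = -28 + l)
(X(W(-3, 4), 16) + 38)*(g(-20) + z*(-5 + 8)) = (0 + 38)*((-28 - 20) + 2*(-5 + 8)) = 38*(-48 + 2*3) = 38*(-48 + 6) = 38*(-42) = -1596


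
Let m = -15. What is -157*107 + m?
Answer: -16814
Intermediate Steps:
-157*107 + m = -157*107 - 15 = -16799 - 15 = -16814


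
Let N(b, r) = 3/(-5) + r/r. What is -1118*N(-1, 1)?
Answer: -2236/5 ≈ -447.20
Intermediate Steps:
N(b, r) = 2/5 (N(b, r) = 3*(-1/5) + 1 = -3/5 + 1 = 2/5)
-1118*N(-1, 1) = -1118*2/5 = -2236/5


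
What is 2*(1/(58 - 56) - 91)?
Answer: -181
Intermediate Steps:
2*(1/(58 - 56) - 91) = 2*(1/2 - 91) = 2*(½ - 91) = 2*(-181/2) = -181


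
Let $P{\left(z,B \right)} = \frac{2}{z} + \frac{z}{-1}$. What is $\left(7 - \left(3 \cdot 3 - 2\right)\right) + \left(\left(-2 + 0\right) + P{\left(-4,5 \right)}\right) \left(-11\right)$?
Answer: $- \frac{33}{2} \approx -16.5$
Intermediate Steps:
$P{\left(z,B \right)} = - z + \frac{2}{z}$ ($P{\left(z,B \right)} = \frac{2}{z} + z \left(-1\right) = \frac{2}{z} - z = - z + \frac{2}{z}$)
$\left(7 - \left(3 \cdot 3 - 2\right)\right) + \left(\left(-2 + 0\right) + P{\left(-4,5 \right)}\right) \left(-11\right) = \left(7 - \left(3 \cdot 3 - 2\right)\right) + \left(\left(-2 + 0\right) + \left(\left(-1\right) \left(-4\right) + \frac{2}{-4}\right)\right) \left(-11\right) = \left(7 - \left(9 - 2\right)\right) + \left(-2 + \left(4 + 2 \left(- \frac{1}{4}\right)\right)\right) \left(-11\right) = \left(7 - 7\right) + \left(-2 + \left(4 - \frac{1}{2}\right)\right) \left(-11\right) = \left(7 - 7\right) + \left(-2 + \frac{7}{2}\right) \left(-11\right) = 0 + \frac{3}{2} \left(-11\right) = 0 - \frac{33}{2} = - \frac{33}{2}$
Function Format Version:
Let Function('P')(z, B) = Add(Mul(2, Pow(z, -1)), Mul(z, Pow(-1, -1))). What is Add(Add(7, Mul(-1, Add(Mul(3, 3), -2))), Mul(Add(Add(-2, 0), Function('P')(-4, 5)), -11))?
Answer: Rational(-33, 2) ≈ -16.500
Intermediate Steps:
Function('P')(z, B) = Add(Mul(-1, z), Mul(2, Pow(z, -1))) (Function('P')(z, B) = Add(Mul(2, Pow(z, -1)), Mul(z, -1)) = Add(Mul(2, Pow(z, -1)), Mul(-1, z)) = Add(Mul(-1, z), Mul(2, Pow(z, -1))))
Add(Add(7, Mul(-1, Add(Mul(3, 3), -2))), Mul(Add(Add(-2, 0), Function('P')(-4, 5)), -11)) = Add(Add(7, Mul(-1, Add(Mul(3, 3), -2))), Mul(Add(Add(-2, 0), Add(Mul(-1, -4), Mul(2, Pow(-4, -1)))), -11)) = Add(Add(7, Mul(-1, Add(9, -2))), Mul(Add(-2, Add(4, Mul(2, Rational(-1, 4)))), -11)) = Add(Add(7, Mul(-1, 7)), Mul(Add(-2, Add(4, Rational(-1, 2))), -11)) = Add(Add(7, -7), Mul(Add(-2, Rational(7, 2)), -11)) = Add(0, Mul(Rational(3, 2), -11)) = Add(0, Rational(-33, 2)) = Rational(-33, 2)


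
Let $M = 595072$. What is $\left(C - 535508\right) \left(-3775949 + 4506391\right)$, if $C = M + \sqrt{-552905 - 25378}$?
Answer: $43508047288 + 730442 i \sqrt{578283} \approx 4.3508 \cdot 10^{10} + 5.5546 \cdot 10^{8} i$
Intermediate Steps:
$C = 595072 + i \sqrt{578283}$ ($C = 595072 + \sqrt{-552905 - 25378} = 595072 + \sqrt{-578283} = 595072 + i \sqrt{578283} \approx 5.9507 \cdot 10^{5} + 760.45 i$)
$\left(C - 535508\right) \left(-3775949 + 4506391\right) = \left(\left(595072 + i \sqrt{578283}\right) - 535508\right) \left(-3775949 + 4506391\right) = \left(59564 + i \sqrt{578283}\right) 730442 = 43508047288 + 730442 i \sqrt{578283}$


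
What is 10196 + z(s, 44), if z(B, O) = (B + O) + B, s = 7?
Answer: 10254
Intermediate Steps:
z(B, O) = O + 2*B
10196 + z(s, 44) = 10196 + (44 + 2*7) = 10196 + (44 + 14) = 10196 + 58 = 10254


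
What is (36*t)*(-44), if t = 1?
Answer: -1584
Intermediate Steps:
(36*t)*(-44) = (36*1)*(-44) = 36*(-44) = -1584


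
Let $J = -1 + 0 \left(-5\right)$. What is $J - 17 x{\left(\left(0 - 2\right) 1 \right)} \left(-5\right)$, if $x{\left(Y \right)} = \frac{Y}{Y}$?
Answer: $84$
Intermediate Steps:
$J = -1$ ($J = -1 + 0 = -1$)
$x{\left(Y \right)} = 1$
$J - 17 x{\left(\left(0 - 2\right) 1 \right)} \left(-5\right) = -1 - 17 \cdot 1 \left(-5\right) = -1 - -85 = -1 + 85 = 84$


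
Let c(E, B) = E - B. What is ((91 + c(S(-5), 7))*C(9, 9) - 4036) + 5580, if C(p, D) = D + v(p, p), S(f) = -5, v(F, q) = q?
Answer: 2966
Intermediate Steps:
C(p, D) = D + p
((91 + c(S(-5), 7))*C(9, 9) - 4036) + 5580 = ((91 + (-5 - 1*7))*(9 + 9) - 4036) + 5580 = ((91 + (-5 - 7))*18 - 4036) + 5580 = ((91 - 12)*18 - 4036) + 5580 = (79*18 - 4036) + 5580 = (1422 - 4036) + 5580 = -2614 + 5580 = 2966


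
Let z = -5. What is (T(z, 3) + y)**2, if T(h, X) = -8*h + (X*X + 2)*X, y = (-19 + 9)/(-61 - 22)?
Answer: 36832761/6889 ≈ 5346.6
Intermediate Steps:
y = 10/83 (y = -10/(-83) = -10*(-1/83) = 10/83 ≈ 0.12048)
T(h, X) = -8*h + X*(2 + X**2) (T(h, X) = -8*h + (X**2 + 2)*X = -8*h + (2 + X**2)*X = -8*h + X*(2 + X**2))
(T(z, 3) + y)**2 = ((3**3 - 8*(-5) + 2*3) + 10/83)**2 = ((27 + 40 + 6) + 10/83)**2 = (73 + 10/83)**2 = (6069/83)**2 = 36832761/6889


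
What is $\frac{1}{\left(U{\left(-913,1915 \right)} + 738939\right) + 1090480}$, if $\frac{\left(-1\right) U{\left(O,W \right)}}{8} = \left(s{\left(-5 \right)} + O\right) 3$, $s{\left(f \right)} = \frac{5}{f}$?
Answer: $\frac{1}{1851355} \approx 5.4015 \cdot 10^{-7}$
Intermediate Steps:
$U{\left(O,W \right)} = 24 - 24 O$ ($U{\left(O,W \right)} = - 8 \left(\frac{5}{-5} + O\right) 3 = - 8 \left(5 \left(- \frac{1}{5}\right) + O\right) 3 = - 8 \left(-1 + O\right) 3 = - 8 \left(-3 + 3 O\right) = 24 - 24 O$)
$\frac{1}{\left(U{\left(-913,1915 \right)} + 738939\right) + 1090480} = \frac{1}{\left(\left(24 - -21912\right) + 738939\right) + 1090480} = \frac{1}{\left(\left(24 + 21912\right) + 738939\right) + 1090480} = \frac{1}{\left(21936 + 738939\right) + 1090480} = \frac{1}{760875 + 1090480} = \frac{1}{1851355}$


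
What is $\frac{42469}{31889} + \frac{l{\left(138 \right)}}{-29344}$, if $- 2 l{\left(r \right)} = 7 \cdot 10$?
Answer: $\frac{178189493}{133678688} \approx 1.333$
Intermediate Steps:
$l{\left(r \right)} = -35$ ($l{\left(r \right)} = - \frac{7 \cdot 10}{2} = \left(- \frac{1}{2}\right) 70 = -35$)
$\frac{42469}{31889} + \frac{l{\left(138 \right)}}{-29344} = \frac{42469}{31889} - \frac{35}{-29344} = 42469 \cdot \frac{1}{31889} - - \frac{5}{4192} = \frac{42469}{31889} + \frac{5}{4192} = \frac{178189493}{133678688}$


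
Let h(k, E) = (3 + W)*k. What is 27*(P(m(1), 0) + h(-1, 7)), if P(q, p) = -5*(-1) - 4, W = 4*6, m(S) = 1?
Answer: -702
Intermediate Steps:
W = 24
h(k, E) = 27*k (h(k, E) = (3 + 24)*k = 27*k)
P(q, p) = 1 (P(q, p) = 5 - 4 = 1)
27*(P(m(1), 0) + h(-1, 7)) = 27*(1 + 27*(-1)) = 27*(1 - 27) = 27*(-26) = -702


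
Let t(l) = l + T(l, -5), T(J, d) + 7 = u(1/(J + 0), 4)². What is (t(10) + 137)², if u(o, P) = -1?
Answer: 19881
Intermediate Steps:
T(J, d) = -6 (T(J, d) = -7 + (-1)² = -7 + 1 = -6)
t(l) = -6 + l (t(l) = l - 6 = -6 + l)
(t(10) + 137)² = ((-6 + 10) + 137)² = (4 + 137)² = 141² = 19881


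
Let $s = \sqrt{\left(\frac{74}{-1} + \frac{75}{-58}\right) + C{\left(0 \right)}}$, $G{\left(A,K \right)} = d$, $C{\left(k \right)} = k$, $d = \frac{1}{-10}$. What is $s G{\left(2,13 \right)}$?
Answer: $- \frac{i \sqrt{253286}}{580} \approx - 0.86772 i$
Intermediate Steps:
$d = - \frac{1}{10} \approx -0.1$
$G{\left(A,K \right)} = - \frac{1}{10}$
$s = \frac{i \sqrt{253286}}{58}$ ($s = \sqrt{\left(\frac{74}{-1} + \frac{75}{-58}\right) + 0} = \sqrt{\left(74 \left(-1\right) + 75 \left(- \frac{1}{58}\right)\right) + 0} = \sqrt{\left(-74 - \frac{75}{58}\right) + 0} = \sqrt{- \frac{4367}{58} + 0} = \sqrt{- \frac{4367}{58}} = \frac{i \sqrt{253286}}{58} \approx 8.6772 i$)
$s G{\left(2,13 \right)} = \frac{i \sqrt{253286}}{58} \left(- \frac{1}{10}\right) = - \frac{i \sqrt{253286}}{580}$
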